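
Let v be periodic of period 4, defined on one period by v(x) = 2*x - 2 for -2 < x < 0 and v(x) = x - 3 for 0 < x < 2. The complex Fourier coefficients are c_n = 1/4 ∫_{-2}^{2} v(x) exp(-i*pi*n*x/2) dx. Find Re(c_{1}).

2/pi**2

Since v is real-valued, Re(c_{1}) = 1/4 ∫_{-2}^{2} v(x) cos(pi*x/2) dx = a_{1}/2.
Split the integral at the breakpoints.
Integrating by parts (boundary term plus one more integral), an antiderivative of (2*x - 2) cos(pi*x/2) is 4*x*sin(pi*x/2)/pi - 4*sin(pi*x/2)/pi + 8*cos(pi*x/2)/pi**2; evaluating from -2 to 0: ∫_{-2}^{0} (2*x - 2) cos(pi*x/2) dx = (8/pi**2) - (-8/pi**2) = 16/pi**2.
Integrating by parts (boundary term plus one more integral), an antiderivative of (x - 3) cos(pi*x/2) is 2*x*sin(pi*x/2)/pi - 6*sin(pi*x/2)/pi + 4*cos(pi*x/2)/pi**2; evaluating from 0 to 2: ∫_{0}^{2} (x - 3) cos(pi*x/2) dx = (-4/pi**2) - (4/pi**2) = -8/pi**2.
So ∫_{-2}^{2} v(x) cos(pi*x/2) dx = 8/pi**2.
Hence Re(c_{1}) = (1/4)·(8/pi**2) = 2/pi**2.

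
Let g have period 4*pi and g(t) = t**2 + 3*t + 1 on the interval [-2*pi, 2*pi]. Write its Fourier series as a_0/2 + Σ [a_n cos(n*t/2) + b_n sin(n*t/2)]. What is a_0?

2 + 8*pi**2/3

a_0 = (1/(2*pi)) ∫_{-2*pi}^{2*pi} g(t) dt = (1/(2*pi)) · (4*pi + 16*pi**3/3) = 2 + 8*pi**2/3.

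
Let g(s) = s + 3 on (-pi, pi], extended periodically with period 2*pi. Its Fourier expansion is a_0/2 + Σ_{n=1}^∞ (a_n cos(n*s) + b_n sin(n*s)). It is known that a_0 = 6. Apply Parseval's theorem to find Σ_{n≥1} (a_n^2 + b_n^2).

Parseval: a_0^2/2 + Σ_{n≥1} (a_n^2+b_n^2) = 1/pi ∫_{-pi}^{pi} g(s)^2 ds = 2*pi**2/3 + 18.
Subtract a_0^2/2 = 18: Σ (a_n^2+b_n^2) = 2*pi**2/3.

2*pi**2/3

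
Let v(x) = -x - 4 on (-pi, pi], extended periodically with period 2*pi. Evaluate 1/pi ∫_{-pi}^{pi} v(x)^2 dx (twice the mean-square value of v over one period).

1/pi ∫_{-pi}^{pi} v(x)^2 dx = 1/pi · (2*pi*(pi**2 + 48)/3) = 2*pi**2/3 + 32.

2*pi**2/3 + 32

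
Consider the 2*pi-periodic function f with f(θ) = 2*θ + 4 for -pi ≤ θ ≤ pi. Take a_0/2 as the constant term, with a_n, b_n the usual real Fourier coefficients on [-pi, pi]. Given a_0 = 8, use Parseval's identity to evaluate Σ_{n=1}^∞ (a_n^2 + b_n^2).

Parseval: a_0^2/2 + Σ_{n≥1} (a_n^2+b_n^2) = 1/pi ∫_{-pi}^{pi} f(θ)^2 dθ = 8*pi**2/3 + 32.
Subtract a_0^2/2 = 32: Σ (a_n^2+b_n^2) = 8*pi**2/3.

8*pi**2/3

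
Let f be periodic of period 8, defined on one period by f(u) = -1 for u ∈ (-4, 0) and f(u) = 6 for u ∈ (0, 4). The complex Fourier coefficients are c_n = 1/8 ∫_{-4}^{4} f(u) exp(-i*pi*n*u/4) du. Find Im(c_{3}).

-7/(3*pi)

Since f is real-valued, Im(c_{3}) = -1/8 ∫_{-4}^{4} f(u) sin(3*pi*u/4) du = -b_{3}/2.
Split the integral at the breakpoints.
Directly, an antiderivative of (-1) sin(3*pi*u/4) is 4*cos(3*pi*u/4)/(3*pi); evaluating from -4 to 0: ∫_{-4}^{0} (-1) sin(3*pi*u/4) du = (4/(3*pi)) - (-4/(3*pi)) = 8/(3*pi).
Directly, an antiderivative of (6) sin(3*pi*u/4) is -8*cos(3*pi*u/4)/pi; evaluating from 0 to 4: ∫_{0}^{4} (6) sin(3*pi*u/4) du = (8/pi) - (-8/pi) = 16/pi.
So ∫_{-4}^{4} f(u) sin(3*pi*u/4) du = 56/(3*pi).
Hence Im(c_{3}) = (-1/8)·(56/(3*pi)) = -7/(3*pi).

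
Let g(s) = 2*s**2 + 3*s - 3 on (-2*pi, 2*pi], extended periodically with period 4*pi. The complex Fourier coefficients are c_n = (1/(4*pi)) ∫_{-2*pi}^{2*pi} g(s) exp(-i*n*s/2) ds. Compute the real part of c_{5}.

-16/25

Since g is real-valued, Re(c_{5}) = (1/(4*pi)) ∫_{-2*pi}^{2*pi} g(s) cos(5*s/2) ds = a_{5}/2.
Integrating by parts twice (tabular method), an antiderivative of (2*s**2 + 3*s - 3) cos(5*s/2) is 4*s**2*sin(5*s/2)/5 + 6*s*sin(5*s/2)/5 + 16*s*cos(5*s/2)/25 - 182*sin(5*s/2)/125 + 12*cos(5*s/2)/25; evaluating from -2*pi to 2*pi: ∫_{-2*pi}^{2*pi} (2*s**2 + 3*s - 3) cos(5*s/2) ds = (-32*pi/25 - 12/25) - (-12/25 + 32*pi/25) = -64*pi/25.
Hence Re(c_{5}) = (1/(4*pi))·(-64*pi/25) = -16/25.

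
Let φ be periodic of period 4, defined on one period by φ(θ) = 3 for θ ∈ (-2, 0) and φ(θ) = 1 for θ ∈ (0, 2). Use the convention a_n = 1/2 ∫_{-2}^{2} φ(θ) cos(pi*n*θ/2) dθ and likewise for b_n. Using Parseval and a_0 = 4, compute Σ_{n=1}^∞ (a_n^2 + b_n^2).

Parseval: a_0^2/2 + Σ_{n≥1} (a_n^2+b_n^2) = 1/2 ∫_{-2}^{2} φ(θ)^2 dθ = 10.
Subtract a_0^2/2 = 8: Σ (a_n^2+b_n^2) = 2.

2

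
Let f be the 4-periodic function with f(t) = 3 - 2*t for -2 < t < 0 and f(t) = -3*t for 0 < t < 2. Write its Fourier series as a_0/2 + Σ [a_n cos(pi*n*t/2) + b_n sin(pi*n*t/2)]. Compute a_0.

2

a_0 = 1/2 ∫_{-2}^{2} f(t) dt = 1/2 · (4) = 2.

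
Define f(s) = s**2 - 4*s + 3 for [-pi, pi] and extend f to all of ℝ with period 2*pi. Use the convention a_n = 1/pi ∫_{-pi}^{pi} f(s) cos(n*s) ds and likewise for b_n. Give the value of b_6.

b_6 = 1/pi ∫_{-pi}^{pi} f(s) sin(6*s) ds.
Integrating by parts twice (tabular method), an antiderivative of (s**2 - 4*s + 3) sin(6*s) is -s**2*cos(6*s)/6 + s*sin(6*s)/18 + 2*s*cos(6*s)/3 - sin(6*s)/9 - 53*cos(6*s)/108; evaluating from -pi to pi: ∫_{-pi}^{pi} (s**2 - 4*s + 3) sin(6*s) ds = (-pi**2/6 - 53/108 + 2*pi/3) - (-2*pi/3 - pi**2/6 - 53/108) = 4*pi/3.
Hence b_6 = (1/pi)·(4*pi/3) = 4/3.

4/3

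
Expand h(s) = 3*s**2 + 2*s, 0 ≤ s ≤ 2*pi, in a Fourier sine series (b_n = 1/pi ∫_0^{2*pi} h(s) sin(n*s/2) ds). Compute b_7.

8*(-12 + 49*pi + 147*pi**2)/(343*pi)

b_7 = 1/pi ∫_0^{2*pi} (3*s**2 + 2*s) sin(7*s/2) ds.
Integrating by parts twice (tabular method), an antiderivative of (3*s**2 + 2*s) sin(7*s/2) is -6*s**2*cos(7*s/2)/7 + 24*s*sin(7*s/2)/49 - 4*s*cos(7*s/2)/7 + 8*sin(7*s/2)/49 + 48*cos(7*s/2)/343; evaluating from 0 to 2*pi: ∫_{0}^{2*pi} (3*s**2 + 2*s) sin(7*s/2) ds = (-48/343 + 8*pi/7 + 24*pi**2/7) - (48/343) = -96/343 + 8*pi/7 + 24*pi**2/7.
Hence b_7 = (1/pi)·(-96/343 + 8*pi/7 + 24*pi**2/7) = 8*(-12 + 49*pi + 147*pi**2)/(343*pi).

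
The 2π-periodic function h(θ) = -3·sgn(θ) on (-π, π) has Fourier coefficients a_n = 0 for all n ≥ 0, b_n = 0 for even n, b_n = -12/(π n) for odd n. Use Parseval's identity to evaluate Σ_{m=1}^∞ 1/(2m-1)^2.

pi**2/8

Parseval: Σ b_n^2 = (1/π) ∫_{-π}^{π} h(θ)^2 dθ = 18.
Only odd n contribute, with b_n^2 = 144/(π^2 n^2), so Σ_{m≥1} 1/(2m-1)^2 = π^2·(18)/144 = pi**2/8.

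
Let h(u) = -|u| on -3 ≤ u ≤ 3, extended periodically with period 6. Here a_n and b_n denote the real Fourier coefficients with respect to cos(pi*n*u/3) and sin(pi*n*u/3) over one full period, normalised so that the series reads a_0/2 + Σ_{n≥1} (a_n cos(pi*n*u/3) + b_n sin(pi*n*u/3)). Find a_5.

12/(25*pi**2)

a_5 = 1/3 ∫_{-3}^{3} h(u) cos(5*pi*u/3) du.
h is even and cos(5*pi*u/3) is even, so the integrand is even and a_5 = 2/3 ∫_0^{3} h(u) cos(5*pi*u/3) du.
Integrating by parts (boundary term plus one more integral), an antiderivative of (-u) cos(5*pi*u/3) is -3*u*sin(5*pi*u/3)/(5*pi) - 9*cos(5*pi*u/3)/(25*pi**2); evaluating from 0 to 3: ∫_{0}^{3} (-u) cos(5*pi*u/3) du = (9/(25*pi**2)) - (-9/(25*pi**2)) = 18/(25*pi**2).
Hence a_5 = (2/3)·(18/(25*pi**2)) = 12/(25*pi**2).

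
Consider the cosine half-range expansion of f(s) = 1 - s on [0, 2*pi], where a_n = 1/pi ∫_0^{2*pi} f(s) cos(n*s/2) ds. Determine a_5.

8/(25*pi)

a_5 = 1/pi ∫_0^{2*pi} (1 - s) cos(5*s/2) ds.
Integrating by parts (boundary term plus one more integral), an antiderivative of (1 - s) cos(5*s/2) is -2*s*sin(5*s/2)/5 + 2*sin(5*s/2)/5 - 4*cos(5*s/2)/25; evaluating from 0 to 2*pi: ∫_{0}^{2*pi} (1 - s) cos(5*s/2) ds = (4/25) - (-4/25) = 8/25.
Hence a_5 = (1/pi)·(8/25) = 8/(25*pi).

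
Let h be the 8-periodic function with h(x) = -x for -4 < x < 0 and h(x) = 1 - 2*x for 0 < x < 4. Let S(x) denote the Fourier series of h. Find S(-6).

x = -6 differs from x = 2 by -1 full period(s), and the series is 8-periodic.
h is continuous at x = 2 with value -3, so the series converges to -3 there.

-3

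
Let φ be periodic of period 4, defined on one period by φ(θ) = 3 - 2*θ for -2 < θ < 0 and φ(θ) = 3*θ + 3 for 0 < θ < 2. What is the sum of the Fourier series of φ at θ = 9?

θ = 9 differs from θ = 1 by 2 full period(s), and the series is 4-periodic.
φ is continuous at θ = 1 with value 6, so the series converges to 6 there.

6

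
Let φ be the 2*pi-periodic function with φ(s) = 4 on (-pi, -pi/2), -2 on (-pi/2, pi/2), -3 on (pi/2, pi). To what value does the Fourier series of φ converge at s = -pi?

At s = -pi the one-sided limits are φ(-pi^-) = -3 and φ(-pi^+) = 4.
By Dirichlet's theorem the series converges to their average, [(-3) + (4)]/2 = 1/2.

1/2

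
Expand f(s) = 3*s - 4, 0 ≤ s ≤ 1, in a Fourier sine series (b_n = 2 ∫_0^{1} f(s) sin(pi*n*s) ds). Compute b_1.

-10/pi

b_1 = 2 ∫_0^{1} (3*s - 4) sin(pi*s) ds.
Integrating by parts (boundary term plus one more integral), an antiderivative of (3*s - 4) sin(pi*s) is -3*s*cos(pi*s)/pi + 3*sin(pi*s)/pi**2 + 4*cos(pi*s)/pi; evaluating from 0 to 1: ∫_{0}^{1} (3*s - 4) sin(pi*s) ds = (-1/pi) - (4/pi) = -5/pi.
Hence b_1 = 2·(-5/pi) = -10/pi.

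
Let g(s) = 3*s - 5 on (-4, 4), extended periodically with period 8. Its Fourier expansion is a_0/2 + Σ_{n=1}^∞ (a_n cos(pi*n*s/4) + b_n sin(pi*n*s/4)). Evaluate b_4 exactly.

-6/pi

b_4 = 1/4 ∫_{-4}^{4} g(s) sin(pi*s) ds.
Integrating by parts (boundary term plus one more integral), an antiderivative of (3*s - 5) sin(pi*s) is -3*s*cos(pi*s)/pi + 3*sin(pi*s)/pi**2 + 5*cos(pi*s)/pi; evaluating from -4 to 4: ∫_{-4}^{4} (3*s - 5) sin(pi*s) ds = (-7/pi) - (17/pi) = -24/pi.
Hence b_4 = (1/4)·(-24/pi) = -6/pi.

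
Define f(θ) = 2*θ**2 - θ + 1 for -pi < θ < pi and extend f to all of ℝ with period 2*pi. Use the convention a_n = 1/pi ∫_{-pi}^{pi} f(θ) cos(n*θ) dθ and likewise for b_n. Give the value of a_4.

1/2

a_4 = 1/pi ∫_{-pi}^{pi} f(θ) cos(4*θ) dθ.
Integrating by parts twice (tabular method), an antiderivative of (2*θ**2 - θ + 1) cos(4*θ) is θ**2*sin(4*θ)/2 - θ*sin(4*θ)/4 + θ*cos(4*θ)/4 + 3*sin(4*θ)/16 - cos(4*θ)/16; evaluating from -pi to pi: ∫_{-pi}^{pi} (2*θ**2 - θ + 1) cos(4*θ) dθ = (-1/16 + pi/4) - (-pi/4 - 1/16) = pi/2.
Hence a_4 = (1/pi)·(pi/2) = 1/2.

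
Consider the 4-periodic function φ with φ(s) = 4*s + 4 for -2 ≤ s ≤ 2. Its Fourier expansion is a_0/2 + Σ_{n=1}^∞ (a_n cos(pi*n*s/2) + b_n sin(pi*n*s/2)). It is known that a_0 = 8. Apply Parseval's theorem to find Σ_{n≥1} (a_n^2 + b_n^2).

Parseval: a_0^2/2 + Σ_{n≥1} (a_n^2+b_n^2) = 1/2 ∫_{-2}^{2} φ(s)^2 ds = 224/3.
Subtract a_0^2/2 = 32: Σ (a_n^2+b_n^2) = 128/3.

128/3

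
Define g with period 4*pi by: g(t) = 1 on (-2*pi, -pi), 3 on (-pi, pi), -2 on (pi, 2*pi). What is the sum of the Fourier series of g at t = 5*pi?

t = 5*pi differs from t = pi by 1 full period(s), and the series is 4*pi-periodic.
At t = pi the one-sided limits are g(pi^-) = 3 and g(pi^+) = -2.
By Dirichlet's theorem the series converges to their average, [(3) + (-2)]/2 = 1/2.

1/2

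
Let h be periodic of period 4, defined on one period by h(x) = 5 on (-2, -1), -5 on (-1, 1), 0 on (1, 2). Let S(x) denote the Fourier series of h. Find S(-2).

x = -2 differs from x = 2 by -1 full period(s), and the series is 4-periodic.
At x = 2 the one-sided limits are h(2^-) = 0 and h(2^+) = 5.
By Dirichlet's theorem the series converges to their average, [(0) + (5)]/2 = 5/2.

5/2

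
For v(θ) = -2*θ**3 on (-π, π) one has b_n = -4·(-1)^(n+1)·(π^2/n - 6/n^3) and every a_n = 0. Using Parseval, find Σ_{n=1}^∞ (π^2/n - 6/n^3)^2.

Parseval: Σ b_n^2 = (1/π) ∫_{-π}^{π} v(θ)^2 dθ = 8*pi**6/7.
b_n^2 = 16·(π^2/n - 6/n^3)^2, so the sum equals (8*pi**6/7)/16 = pi**6/14.

pi**6/14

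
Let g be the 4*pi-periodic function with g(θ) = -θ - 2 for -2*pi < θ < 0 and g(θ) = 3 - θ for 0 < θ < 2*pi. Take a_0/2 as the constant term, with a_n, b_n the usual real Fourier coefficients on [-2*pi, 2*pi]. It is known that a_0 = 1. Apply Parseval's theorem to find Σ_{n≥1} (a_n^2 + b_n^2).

-10*pi + 25/2 + 8*pi**2/3

Parseval: a_0^2/2 + Σ_{n≥1} (a_n^2+b_n^2) = (1/(2*pi)) ∫_{-2*pi}^{2*pi} g(θ)^2 dθ = -10*pi + 13 + 8*pi**2/3.
Subtract a_0^2/2 = 1/2: Σ (a_n^2+b_n^2) = -10*pi + 25/2 + 8*pi**2/3.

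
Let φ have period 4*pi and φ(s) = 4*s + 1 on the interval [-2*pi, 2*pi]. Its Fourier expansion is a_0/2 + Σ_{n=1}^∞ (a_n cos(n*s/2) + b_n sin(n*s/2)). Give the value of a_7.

0

a_7 = (1/(2*pi)) ∫_{-2*pi}^{2*pi} φ(s) cos(7*s/2) ds.
Integrating by parts (boundary term plus one more integral), an antiderivative of (4*s + 1) cos(7*s/2) is 8*s*sin(7*s/2)/7 + 2*sin(7*s/2)/7 + 16*cos(7*s/2)/49; evaluating from -2*pi to 2*pi: ∫_{-2*pi}^{2*pi} (4*s + 1) cos(7*s/2) ds = (-16/49) - (-16/49) = 0.
Hence a_7 = (1/(2*pi))·(0) = 0.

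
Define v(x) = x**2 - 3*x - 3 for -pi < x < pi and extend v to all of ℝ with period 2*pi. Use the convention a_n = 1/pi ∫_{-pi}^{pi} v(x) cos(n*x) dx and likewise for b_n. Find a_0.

a_0 = 1/pi ∫_{-pi}^{pi} v(x) dx = 1/pi · (2*pi*(-9 + pi**2)/3) = -6 + 2*pi**2/3.

-6 + 2*pi**2/3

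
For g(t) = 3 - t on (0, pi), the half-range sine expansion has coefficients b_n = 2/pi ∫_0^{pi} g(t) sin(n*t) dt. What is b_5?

b_5 = 2/pi ∫_0^{pi} (3 - t) sin(5*t) dt.
Integrating by parts (boundary term plus one more integral), an antiderivative of (3 - t) sin(5*t) is t*cos(5*t)/5 - sin(5*t)/25 - 3*cos(5*t)/5; evaluating from 0 to pi: ∫_{0}^{pi} (3 - t) sin(5*t) dt = (3/5 - pi/5) - (-3/5) = 6/5 - pi/5.
Hence b_5 = (2/pi)·(6/5 - pi/5) = 2*(6 - pi)/(5*pi).

2*(6 - pi)/(5*pi)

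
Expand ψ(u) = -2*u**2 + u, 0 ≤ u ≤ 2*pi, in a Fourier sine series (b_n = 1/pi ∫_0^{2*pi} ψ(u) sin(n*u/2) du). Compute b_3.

4*(-36*pi**2 + 16 + 9*pi)/(27*pi)

b_3 = 1/pi ∫_0^{2*pi} (-2*u**2 + u) sin(3*u/2) du.
Integrating by parts twice (tabular method), an antiderivative of (-2*u**2 + u) sin(3*u/2) is 4*u**2*cos(3*u/2)/3 - 16*u*sin(3*u/2)/9 - 2*u*cos(3*u/2)/3 + 4*sin(3*u/2)/9 - 32*cos(3*u/2)/27; evaluating from 0 to 2*pi: ∫_{0}^{2*pi} (-2*u**2 + u) sin(3*u/2) du = (-16*pi**2/3 + 32/27 + 4*pi/3) - (-32/27) = -16*pi**2/3 + 64/27 + 4*pi/3.
Hence b_3 = (1/pi)·(-16*pi**2/3 + 64/27 + 4*pi/3) = 4*(-36*pi**2 + 16 + 9*pi)/(27*pi).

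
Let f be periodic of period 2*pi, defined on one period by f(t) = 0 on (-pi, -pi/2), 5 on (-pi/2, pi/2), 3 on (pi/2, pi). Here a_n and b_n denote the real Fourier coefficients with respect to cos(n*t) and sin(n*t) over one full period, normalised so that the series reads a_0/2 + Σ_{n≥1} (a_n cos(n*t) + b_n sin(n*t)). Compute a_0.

13/2

a_0 = 1/pi ∫_{-pi}^{pi} f(t) dt = 1/pi · (13*pi/2) = 13/2.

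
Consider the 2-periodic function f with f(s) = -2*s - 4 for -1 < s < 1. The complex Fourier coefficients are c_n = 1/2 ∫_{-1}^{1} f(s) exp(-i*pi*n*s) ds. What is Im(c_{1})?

Since f is real-valued, Im(c_{1}) = -1/2 ∫_{-1}^{1} f(s) sin(pi*s) ds = -b_{1}/2.
Integrating by parts (boundary term plus one more integral), an antiderivative of (-2*s - 4) sin(pi*s) is 2*s*cos(pi*s)/pi - 2*sin(pi*s)/pi**2 + 4*cos(pi*s)/pi; evaluating from -1 to 1: ∫_{-1}^{1} (-2*s - 4) sin(pi*s) ds = (-6/pi) - (-2/pi) = -4/pi.
Hence Im(c_{1}) = (-1/2)·(-4/pi) = 2/pi.

2/pi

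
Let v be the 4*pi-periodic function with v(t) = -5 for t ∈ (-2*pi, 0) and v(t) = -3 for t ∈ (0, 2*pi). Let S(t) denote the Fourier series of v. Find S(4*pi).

-4

t = 4*pi differs from t = 0 by 1 full period(s), and the series is 4*pi-periodic.
At t = 0 the one-sided limits are v(0^-) = -5 and v(0^+) = -3.
By Dirichlet's theorem the series converges to their average, [(-5) + (-3)]/2 = -4.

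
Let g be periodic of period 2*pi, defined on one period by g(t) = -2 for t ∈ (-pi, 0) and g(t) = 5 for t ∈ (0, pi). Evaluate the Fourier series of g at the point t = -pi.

At t = -pi the one-sided limits are g(-pi^-) = 5 and g(-pi^+) = -2.
By Dirichlet's theorem the series converges to their average, [(5) + (-2)]/2 = 3/2.

3/2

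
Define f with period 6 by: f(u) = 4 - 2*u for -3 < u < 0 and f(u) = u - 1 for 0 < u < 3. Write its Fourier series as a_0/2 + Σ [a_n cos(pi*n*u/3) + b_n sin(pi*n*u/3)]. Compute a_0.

a_0 = 1/3 ∫_{-3}^{3} f(u) du = 1/3 · (45/2) = 15/2.

15/2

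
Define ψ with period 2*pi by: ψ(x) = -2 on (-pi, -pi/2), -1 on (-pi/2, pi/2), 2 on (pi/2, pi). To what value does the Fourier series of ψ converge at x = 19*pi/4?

x = 19*pi/4 differs from x = 3*pi/4 by 2 full period(s), and the series is 2*pi-periodic.
ψ is continuous at x = 3*pi/4 with value 2, so the series converges to 2 there.

2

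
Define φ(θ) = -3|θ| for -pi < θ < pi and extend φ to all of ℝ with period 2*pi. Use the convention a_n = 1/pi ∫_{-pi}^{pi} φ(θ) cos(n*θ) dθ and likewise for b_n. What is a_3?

4/(3*pi)

a_3 = 1/pi ∫_{-pi}^{pi} φ(θ) cos(3*θ) dθ.
φ is even and cos(3*θ) is even, so the integrand is even and a_3 = 2/pi ∫_0^{pi} φ(θ) cos(3*θ) dθ.
Integrating by parts (boundary term plus one more integral), an antiderivative of (-3*θ) cos(3*θ) is -θ*sin(3*θ) - cos(3*θ)/3; evaluating from 0 to pi: ∫_{0}^{pi} (-3*θ) cos(3*θ) dθ = (1/3) - (-1/3) = 2/3.
Hence a_3 = (2/pi)·(2/3) = 4/(3*pi).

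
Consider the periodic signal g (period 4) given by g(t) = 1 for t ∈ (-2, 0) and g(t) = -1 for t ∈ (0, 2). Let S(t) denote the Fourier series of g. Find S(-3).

-1

t = -3 differs from t = 1 by -1 full period(s), and the series is 4-periodic.
g is continuous at t = 1 with value -1, so the series converges to -1 there.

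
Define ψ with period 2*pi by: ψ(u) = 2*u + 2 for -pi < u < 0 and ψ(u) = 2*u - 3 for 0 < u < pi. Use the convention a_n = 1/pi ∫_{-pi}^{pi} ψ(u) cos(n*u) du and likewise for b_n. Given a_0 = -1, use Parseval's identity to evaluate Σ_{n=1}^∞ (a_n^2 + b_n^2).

Parseval: a_0^2/2 + Σ_{n≥1} (a_n^2+b_n^2) = 1/pi ∫_{-pi}^{pi} ψ(u)^2 du = -10*pi + 13 + 8*pi**2/3.
Subtract a_0^2/2 = 1/2: Σ (a_n^2+b_n^2) = -10*pi + 25/2 + 8*pi**2/3.

-10*pi + 25/2 + 8*pi**2/3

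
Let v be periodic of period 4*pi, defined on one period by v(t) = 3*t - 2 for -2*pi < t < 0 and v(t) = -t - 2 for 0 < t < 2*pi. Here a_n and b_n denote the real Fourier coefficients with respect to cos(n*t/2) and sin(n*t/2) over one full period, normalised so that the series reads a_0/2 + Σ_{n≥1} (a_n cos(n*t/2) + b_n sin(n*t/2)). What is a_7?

16/(49*pi)

a_7 = (1/(2*pi)) ∫_{-2*pi}^{2*pi} v(t) cos(7*t/2) dt.
Split the integral at the breakpoints.
Integrating by parts (boundary term plus one more integral), an antiderivative of (3*t - 2) cos(7*t/2) is 6*t*sin(7*t/2)/7 - 4*sin(7*t/2)/7 + 12*cos(7*t/2)/49; evaluating from -2*pi to 0: ∫_{-2*pi}^{0} (3*t - 2) cos(7*t/2) dt = (12/49) - (-12/49) = 24/49.
Integrating by parts (boundary term plus one more integral), an antiderivative of (-t - 2) cos(7*t/2) is -2*t*sin(7*t/2)/7 - 4*sin(7*t/2)/7 - 4*cos(7*t/2)/49; evaluating from 0 to 2*pi: ∫_{0}^{2*pi} (-t - 2) cos(7*t/2) dt = (4/49) - (-4/49) = 8/49.
Summing the pieces and multiplying by (1/(2*pi)) gives a_7 = 16/(49*pi).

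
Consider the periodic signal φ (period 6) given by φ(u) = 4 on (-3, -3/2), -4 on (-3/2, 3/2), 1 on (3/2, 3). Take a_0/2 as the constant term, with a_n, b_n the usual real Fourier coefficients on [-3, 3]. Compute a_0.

a_0 = 1/3 ∫_{-3}^{3} φ(u) du = 1/3 · (-9/2) = -3/2.

-3/2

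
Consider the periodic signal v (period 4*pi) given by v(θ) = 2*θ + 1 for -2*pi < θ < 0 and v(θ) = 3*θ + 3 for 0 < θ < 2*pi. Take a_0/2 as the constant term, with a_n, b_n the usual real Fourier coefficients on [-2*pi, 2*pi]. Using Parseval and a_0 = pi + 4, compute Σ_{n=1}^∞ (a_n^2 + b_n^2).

2 + 10*pi + 101*pi**2/6

Parseval: a_0^2/2 + Σ_{n≥1} (a_n^2+b_n^2) = (1/(2*pi)) ∫_{-2*pi}^{2*pi} v(θ)^2 dθ = 10 + 14*pi + 52*pi**2/3.
Subtract a_0^2/2 = (pi + 4)**2/2: Σ (a_n^2+b_n^2) = 2 + 10*pi + 101*pi**2/6.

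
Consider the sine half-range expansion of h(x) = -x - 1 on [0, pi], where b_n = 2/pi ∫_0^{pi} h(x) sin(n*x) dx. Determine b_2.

1

b_2 = 2/pi ∫_0^{pi} (-x - 1) sin(2*x) dx.
Integrating by parts (boundary term plus one more integral), an antiderivative of (-x - 1) sin(2*x) is x*cos(2*x)/2 - sin(2*x)/4 + cos(2*x)/2; evaluating from 0 to pi: ∫_{0}^{pi} (-x - 1) sin(2*x) dx = (1/2 + pi/2) - (1/2) = pi/2.
Hence b_2 = (2/pi)·(pi/2) = 1.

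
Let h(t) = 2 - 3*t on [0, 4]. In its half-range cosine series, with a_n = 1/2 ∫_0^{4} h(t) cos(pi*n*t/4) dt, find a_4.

0

a_4 = 1/2 ∫_0^{4} (2 - 3*t) cos(pi*t) dt.
Integrating by parts (boundary term plus one more integral), an antiderivative of (2 - 3*t) cos(pi*t) is -3*t*sin(pi*t)/pi + 2*sin(pi*t)/pi - 3*cos(pi*t)/pi**2; evaluating from 0 to 4: ∫_{0}^{4} (2 - 3*t) cos(pi*t) dt = (-3/pi**2) - (-3/pi**2) = 0.
Hence a_4 = (1/2)·(0) = 0.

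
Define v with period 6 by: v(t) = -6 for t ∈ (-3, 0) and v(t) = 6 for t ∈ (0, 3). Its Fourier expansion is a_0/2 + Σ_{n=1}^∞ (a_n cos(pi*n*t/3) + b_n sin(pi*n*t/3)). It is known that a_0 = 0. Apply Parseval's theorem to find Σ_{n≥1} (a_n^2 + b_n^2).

Parseval: a_0^2/2 + Σ_{n≥1} (a_n^2+b_n^2) = 1/3 ∫_{-3}^{3} v(t)^2 dt = 72.
Subtract a_0^2/2 = 0: Σ (a_n^2+b_n^2) = 72.

72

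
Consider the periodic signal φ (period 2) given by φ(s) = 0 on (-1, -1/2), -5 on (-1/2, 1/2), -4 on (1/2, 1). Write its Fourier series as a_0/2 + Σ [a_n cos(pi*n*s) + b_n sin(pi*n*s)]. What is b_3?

-4/(3*pi)

b_3 = ∫_{-1}^{1} φ(s) sin(3*pi*s) ds.
Split the integral at the breakpoints.
∫_{-1}^{-1/2} (0) sin(3*pi*s) ds = 0.
Directly, an antiderivative of (-5) sin(3*pi*s) is 5*cos(3*pi*s)/(3*pi); evaluating from -1/2 to 1/2: ∫_{-1/2}^{1/2} (-5) sin(3*pi*s) ds = (0) - (0) = 0.
Directly, an antiderivative of (-4) sin(3*pi*s) is 4*cos(3*pi*s)/(3*pi); evaluating from 1/2 to 1: ∫_{1/2}^{1} (-4) sin(3*pi*s) ds = (-4/(3*pi)) - (0) = -4/(3*pi).
Summing the pieces gives b_3 = -4/(3*pi).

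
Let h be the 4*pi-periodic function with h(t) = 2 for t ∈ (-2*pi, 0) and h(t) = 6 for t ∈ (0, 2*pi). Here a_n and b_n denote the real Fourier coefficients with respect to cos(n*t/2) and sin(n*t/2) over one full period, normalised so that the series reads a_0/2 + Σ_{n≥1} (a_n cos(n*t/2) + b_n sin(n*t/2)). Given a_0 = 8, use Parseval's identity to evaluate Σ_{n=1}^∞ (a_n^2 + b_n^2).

Parseval: a_0^2/2 + Σ_{n≥1} (a_n^2+b_n^2) = (1/(2*pi)) ∫_{-2*pi}^{2*pi} h(t)^2 dt = 40.
Subtract a_0^2/2 = 32: Σ (a_n^2+b_n^2) = 8.

8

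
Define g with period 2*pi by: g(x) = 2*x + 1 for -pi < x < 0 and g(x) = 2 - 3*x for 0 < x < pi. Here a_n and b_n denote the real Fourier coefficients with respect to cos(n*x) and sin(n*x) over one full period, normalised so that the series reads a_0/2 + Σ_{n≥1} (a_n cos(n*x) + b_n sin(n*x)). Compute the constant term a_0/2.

3/2 - 5*pi/4

a_0 = 1/pi ∫_{-pi}^{pi} g(x) dx = 1/pi · (pi*(6 - 5*pi)/2) = 3 - 5*pi/2.
So the constant term a_0/2 = 3/2 - 5*pi/4.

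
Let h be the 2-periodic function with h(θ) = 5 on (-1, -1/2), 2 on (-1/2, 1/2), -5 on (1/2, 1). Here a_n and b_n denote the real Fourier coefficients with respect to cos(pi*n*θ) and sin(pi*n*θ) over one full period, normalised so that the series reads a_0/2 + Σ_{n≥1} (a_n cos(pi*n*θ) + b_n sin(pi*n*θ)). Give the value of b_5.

-2/pi

b_5 = ∫_{-1}^{1} h(θ) sin(5*pi*θ) dθ.
Split the integral at the breakpoints.
Directly, an antiderivative of (5) sin(5*pi*θ) is -cos(5*pi*θ)/pi; evaluating from -1 to -1/2: ∫_{-1}^{-1/2} (5) sin(5*pi*θ) dθ = (0) - (1/pi) = -1/pi.
Directly, an antiderivative of (2) sin(5*pi*θ) is -2*cos(5*pi*θ)/(5*pi); evaluating from -1/2 to 1/2: ∫_{-1/2}^{1/2} (2) sin(5*pi*θ) dθ = (0) - (0) = 0.
Directly, an antiderivative of (-5) sin(5*pi*θ) is cos(5*pi*θ)/pi; evaluating from 1/2 to 1: ∫_{1/2}^{1} (-5) sin(5*pi*θ) dθ = (-1/pi) - (0) = -1/pi.
Summing the pieces gives b_5 = -2/pi.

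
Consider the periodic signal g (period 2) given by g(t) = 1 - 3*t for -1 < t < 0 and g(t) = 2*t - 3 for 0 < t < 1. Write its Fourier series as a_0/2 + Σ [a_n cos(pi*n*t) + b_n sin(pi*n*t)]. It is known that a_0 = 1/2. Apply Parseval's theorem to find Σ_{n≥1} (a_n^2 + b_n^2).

Parseval: a_0^2/2 + Σ_{n≥1} (a_n^2+b_n^2) = ∫_{-1}^{1} g(t)^2 dt = 34/3.
Subtract a_0^2/2 = 1/8: Σ (a_n^2+b_n^2) = 269/24.

269/24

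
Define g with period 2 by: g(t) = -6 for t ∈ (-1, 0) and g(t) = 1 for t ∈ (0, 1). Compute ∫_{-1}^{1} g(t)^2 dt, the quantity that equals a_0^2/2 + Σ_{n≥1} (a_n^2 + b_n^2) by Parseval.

37

∫_{-1}^{1} g(t)^2 dt = 37.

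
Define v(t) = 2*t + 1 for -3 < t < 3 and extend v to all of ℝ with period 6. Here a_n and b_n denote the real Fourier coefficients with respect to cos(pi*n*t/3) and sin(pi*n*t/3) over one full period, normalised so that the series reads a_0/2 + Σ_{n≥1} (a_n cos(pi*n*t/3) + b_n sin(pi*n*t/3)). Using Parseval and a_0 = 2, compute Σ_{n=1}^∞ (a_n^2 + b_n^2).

24

Parseval: a_0^2/2 + Σ_{n≥1} (a_n^2+b_n^2) = 1/3 ∫_{-3}^{3} v(t)^2 dt = 26.
Subtract a_0^2/2 = 2: Σ (a_n^2+b_n^2) = 24.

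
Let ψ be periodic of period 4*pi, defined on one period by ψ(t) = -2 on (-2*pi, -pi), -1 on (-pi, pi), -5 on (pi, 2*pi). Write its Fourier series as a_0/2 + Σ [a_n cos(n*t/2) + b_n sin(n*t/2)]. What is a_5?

a_5 = (1/(2*pi)) ∫_{-2*pi}^{2*pi} ψ(t) cos(5*t/2) dt.
Split the integral at the breakpoints.
Directly, an antiderivative of (-2) cos(5*t/2) is -4*sin(5*t/2)/5; evaluating from -2*pi to -pi: ∫_{-2*pi}^{-pi} (-2) cos(5*t/2) dt = (4/5) - (0) = 4/5.
Directly, an antiderivative of (-1) cos(5*t/2) is -2*sin(5*t/2)/5; evaluating from -pi to pi: ∫_{-pi}^{pi} (-1) cos(5*t/2) dt = (-2/5) - (2/5) = -4/5.
Directly, an antiderivative of (-5) cos(5*t/2) is -2*sin(5*t/2); evaluating from pi to 2*pi: ∫_{pi}^{2*pi} (-5) cos(5*t/2) dt = (0) - (-2) = 2.
Summing the pieces and multiplying by (1/(2*pi)) gives a_5 = 1/pi.

1/pi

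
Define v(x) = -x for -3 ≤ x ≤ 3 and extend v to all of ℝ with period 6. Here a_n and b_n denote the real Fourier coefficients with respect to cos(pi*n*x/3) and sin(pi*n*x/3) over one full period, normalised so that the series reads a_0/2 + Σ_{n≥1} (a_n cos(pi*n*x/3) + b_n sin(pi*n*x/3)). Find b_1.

-6/pi

b_1 = 1/3 ∫_{-3}^{3} v(x) sin(pi*x/3) dx.
v is odd and sin(pi*x/3) is odd, so the integrand is even and b_1 = 2/3 ∫_0^{3} v(x) sin(pi*x/3) dx.
Integrating by parts (boundary term plus one more integral), an antiderivative of (-x) sin(pi*x/3) is 3*x*cos(pi*x/3)/pi - 9*sin(pi*x/3)/pi**2; evaluating from 0 to 3: ∫_{0}^{3} (-x) sin(pi*x/3) dx = (-9/pi) - (0) = -9/pi.
Hence b_1 = (2/3)·(-9/pi) = -6/pi.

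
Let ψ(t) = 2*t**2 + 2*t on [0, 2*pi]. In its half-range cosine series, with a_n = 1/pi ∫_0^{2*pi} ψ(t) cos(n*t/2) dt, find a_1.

-32 - 16/pi

a_1 = 1/pi ∫_0^{2*pi} (2*t**2 + 2*t) cos(t/2) dt.
Integrating by parts twice (tabular method), an antiderivative of (2*t**2 + 2*t) cos(t/2) is 4*t**2*sin(t/2) + 4*t*sin(t/2) + 16*t*cos(t/2) - 32*sin(t/2) + 8*cos(t/2); evaluating from 0 to 2*pi: ∫_{0}^{2*pi} (2*t**2 + 2*t) cos(t/2) dt = (-32*pi - 8) - (8) = -32*pi - 16.
Hence a_1 = (1/pi)·(-32*pi - 16) = -32 - 16/pi.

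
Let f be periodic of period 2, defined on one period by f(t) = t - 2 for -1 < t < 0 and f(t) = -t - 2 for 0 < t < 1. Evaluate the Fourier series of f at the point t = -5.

-3

t = -5 differs from t = -1 by -2 full period(s), and the series is 2-periodic.
f is continuous at t = -1 with value -3, so the series converges to -3 there.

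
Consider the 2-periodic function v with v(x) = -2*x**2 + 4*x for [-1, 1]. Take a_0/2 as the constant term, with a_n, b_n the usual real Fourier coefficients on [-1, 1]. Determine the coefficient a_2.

a_2 = ∫_{-1}^{1} v(x) cos(2*pi*x) dx.
Integrating by parts twice (tabular method), an antiderivative of (-2*x**2 + 4*x) cos(2*pi*x) is -x**2*sin(2*pi*x)/pi + 2*x*sin(2*pi*x)/pi - x*cos(2*pi*x)/pi**2 + sin(2*pi*x)/(2*pi**3) + cos(2*pi*x)/pi**2; evaluating from -1 to 1: ∫_{-1}^{1} (-2*x**2 + 4*x) cos(2*pi*x) dx = (0) - (2/pi**2) = -2/pi**2.
Hence a_2 = -2/pi**2.

-2/pi**2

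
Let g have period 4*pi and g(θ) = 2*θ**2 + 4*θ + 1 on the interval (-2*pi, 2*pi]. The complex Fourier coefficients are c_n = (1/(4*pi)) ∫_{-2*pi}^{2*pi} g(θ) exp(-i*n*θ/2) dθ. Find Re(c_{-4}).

1

Since g is real-valued, Re(c_{-4}) = (1/(4*pi)) ∫_{-2*pi}^{2*pi} g(θ) cos(-2*θ) dθ = a_{4}/2.
Integrating by parts twice (tabular method), an antiderivative of (2*θ**2 + 4*θ + 1) cos(-2*θ) is θ**2*sin(2*θ) + 2*θ*sin(2*θ) + θ*cos(2*θ) + cos(2*θ); evaluating from -2*pi to 2*pi: ∫_{-2*pi}^{2*pi} (2*θ**2 + 4*θ + 1) cos(-2*θ) dθ = (1 + 2*pi) - (1 - 2*pi) = 4*pi.
Hence Re(c_{-4}) = (1/(4*pi))·(4*pi) = 1.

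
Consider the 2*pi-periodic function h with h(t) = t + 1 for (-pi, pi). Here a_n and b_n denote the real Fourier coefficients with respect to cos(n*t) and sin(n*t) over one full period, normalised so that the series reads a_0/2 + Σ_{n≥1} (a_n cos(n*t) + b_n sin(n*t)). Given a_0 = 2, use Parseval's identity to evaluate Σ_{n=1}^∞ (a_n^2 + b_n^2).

2*pi**2/3

Parseval: a_0^2/2 + Σ_{n≥1} (a_n^2+b_n^2) = 1/pi ∫_{-pi}^{pi} h(t)^2 dt = 2 + 2*pi**2/3.
Subtract a_0^2/2 = 2: Σ (a_n^2+b_n^2) = 2*pi**2/3.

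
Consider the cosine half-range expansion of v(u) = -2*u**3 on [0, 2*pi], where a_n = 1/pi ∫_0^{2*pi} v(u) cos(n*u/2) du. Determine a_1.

-384/pi + 96*pi

a_1 = 1/pi ∫_0^{2*pi} (-2*u**3) cos(u/2) du.
Integrating by parts three times (tabular method), an antiderivative of (-2*u**3) cos(u/2) is -4*u**3*sin(u/2) - 24*u**2*cos(u/2) + 96*u*sin(u/2) + 192*cos(u/2); evaluating from 0 to 2*pi: ∫_{0}^{2*pi} (-2*u**3) cos(u/2) du = (-192 + 96*pi**2) - (192) = -384 + 96*pi**2.
Hence a_1 = (1/pi)·(-384 + 96*pi**2) = -384/pi + 96*pi.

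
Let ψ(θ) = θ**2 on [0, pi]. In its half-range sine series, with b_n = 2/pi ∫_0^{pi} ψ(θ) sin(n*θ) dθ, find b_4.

b_4 = 2/pi ∫_0^{pi} (θ**2) sin(4*θ) dθ.
Integrating by parts twice (tabular method), an antiderivative of (θ**2) sin(4*θ) is -θ**2*cos(4*θ)/4 + θ*sin(4*θ)/8 + cos(4*θ)/32; evaluating from 0 to pi: ∫_{0}^{pi} (θ**2) sin(4*θ) dθ = (1/32 - pi**2/4) - (1/32) = -pi**2/4.
Hence b_4 = (2/pi)·(-pi**2/4) = -pi/2.

-pi/2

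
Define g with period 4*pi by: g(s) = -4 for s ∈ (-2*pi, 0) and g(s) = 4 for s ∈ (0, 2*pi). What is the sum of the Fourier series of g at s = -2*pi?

0

s = -2*pi differs from s = 2*pi by -1 full period(s), and the series is 4*pi-periodic.
At s = 2*pi the one-sided limits are g(2*pi^-) = 4 and g(2*pi^+) = -4.
By Dirichlet's theorem the series converges to their average, [(4) + (-4)]/2 = 0.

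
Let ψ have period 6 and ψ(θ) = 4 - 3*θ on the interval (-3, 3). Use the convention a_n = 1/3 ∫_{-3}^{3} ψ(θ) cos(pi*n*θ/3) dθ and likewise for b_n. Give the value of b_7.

-18/(7*pi)

b_7 = 1/3 ∫_{-3}^{3} ψ(θ) sin(7*pi*θ/3) dθ.
Integrating by parts (boundary term plus one more integral), an antiderivative of (4 - 3*θ) sin(7*pi*θ/3) is 9*θ*cos(7*pi*θ/3)/(7*pi) - 27*sin(7*pi*θ/3)/(49*pi**2) - 12*cos(7*pi*θ/3)/(7*pi); evaluating from -3 to 3: ∫_{-3}^{3} (4 - 3*θ) sin(7*pi*θ/3) dθ = (-15/(7*pi)) - (39/(7*pi)) = -54/(7*pi).
Hence b_7 = (1/3)·(-54/(7*pi)) = -18/(7*pi).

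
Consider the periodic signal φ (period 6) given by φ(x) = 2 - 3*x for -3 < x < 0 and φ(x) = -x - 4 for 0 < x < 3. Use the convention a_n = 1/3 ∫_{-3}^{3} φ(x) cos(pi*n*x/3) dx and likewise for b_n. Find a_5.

a_5 = 1/3 ∫_{-3}^{3} φ(x) cos(5*pi*x/3) dx.
Split the integral at the breakpoints.
Integrating by parts (boundary term plus one more integral), an antiderivative of (2 - 3*x) cos(5*pi*x/3) is -9*x*sin(5*pi*x/3)/(5*pi) + 6*sin(5*pi*x/3)/(5*pi) - 27*cos(5*pi*x/3)/(25*pi**2); evaluating from -3 to 0: ∫_{-3}^{0} (2 - 3*x) cos(5*pi*x/3) dx = (-27/(25*pi**2)) - (27/(25*pi**2)) = -54/(25*pi**2).
Integrating by parts (boundary term plus one more integral), an antiderivative of (-x - 4) cos(5*pi*x/3) is -3*x*sin(5*pi*x/3)/(5*pi) - 12*sin(5*pi*x/3)/(5*pi) - 9*cos(5*pi*x/3)/(25*pi**2); evaluating from 0 to 3: ∫_{0}^{3} (-x - 4) cos(5*pi*x/3) dx = (9/(25*pi**2)) - (-9/(25*pi**2)) = 18/(25*pi**2).
Summing the pieces and multiplying by (1/3) gives a_5 = -12/(25*pi**2).

-12/(25*pi**2)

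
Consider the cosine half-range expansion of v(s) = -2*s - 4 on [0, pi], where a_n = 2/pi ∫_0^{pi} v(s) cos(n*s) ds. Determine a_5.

8/(25*pi)

a_5 = 2/pi ∫_0^{pi} (-2*s - 4) cos(5*s) ds.
Integrating by parts (boundary term plus one more integral), an antiderivative of (-2*s - 4) cos(5*s) is -2*s*sin(5*s)/5 - 4*sin(5*s)/5 - 2*cos(5*s)/25; evaluating from 0 to pi: ∫_{0}^{pi} (-2*s - 4) cos(5*s) ds = (2/25) - (-2/25) = 4/25.
Hence a_5 = (2/pi)·(4/25) = 8/(25*pi).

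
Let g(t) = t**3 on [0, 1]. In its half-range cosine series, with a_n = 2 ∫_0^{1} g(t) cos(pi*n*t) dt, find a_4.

3/(8*pi**2)

a_4 = 2 ∫_0^{1} (t**3) cos(4*pi*t) dt.
Integrating by parts three times (tabular method), an antiderivative of (t**3) cos(4*pi*t) is t**3*sin(4*pi*t)/(4*pi) + 3*t**2*cos(4*pi*t)/(16*pi**2) - 3*t*sin(4*pi*t)/(32*pi**3) - 3*cos(4*pi*t)/(128*pi**4); evaluating from 0 to 1: ∫_{0}^{1} (t**3) cos(4*pi*t) dt = (3*(-1 + 8*pi**2)/(128*pi**4)) - (-3/(128*pi**4)) = 3/(16*pi**2).
Hence a_4 = 2·(3/(16*pi**2)) = 3/(8*pi**2).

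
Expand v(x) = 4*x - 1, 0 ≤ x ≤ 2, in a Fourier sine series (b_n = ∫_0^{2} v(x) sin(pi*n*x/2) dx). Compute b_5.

b_5 = ∫_0^{2} (4*x - 1) sin(5*pi*x/2) dx.
Integrating by parts (boundary term plus one more integral), an antiderivative of (4*x - 1) sin(5*pi*x/2) is -8*x*cos(5*pi*x/2)/(5*pi) + 16*sin(5*pi*x/2)/(25*pi**2) + 2*cos(5*pi*x/2)/(5*pi); evaluating from 0 to 2: ∫_{0}^{2} (4*x - 1) sin(5*pi*x/2) dx = (14/(5*pi)) - (2/(5*pi)) = 12/(5*pi).
Hence b_5 = 12/(5*pi).

12/(5*pi)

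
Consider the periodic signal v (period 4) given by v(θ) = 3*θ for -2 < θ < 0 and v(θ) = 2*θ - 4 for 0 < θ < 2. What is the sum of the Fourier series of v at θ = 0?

At θ = 0 the one-sided limits are v(0^-) = 0 and v(0^+) = -4.
By Dirichlet's theorem the series converges to their average, [(0) + (-4)]/2 = -2.

-2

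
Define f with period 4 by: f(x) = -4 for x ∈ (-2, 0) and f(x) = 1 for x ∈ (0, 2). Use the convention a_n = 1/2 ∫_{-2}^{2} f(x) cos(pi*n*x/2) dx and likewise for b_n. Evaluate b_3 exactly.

10/(3*pi)

b_3 = 1/2 ∫_{-2}^{2} f(x) sin(3*pi*x/2) dx.
Split the integral at the breakpoints.
Directly, an antiderivative of (-4) sin(3*pi*x/2) is 8*cos(3*pi*x/2)/(3*pi); evaluating from -2 to 0: ∫_{-2}^{0} (-4) sin(3*pi*x/2) dx = (8/(3*pi)) - (-8/(3*pi)) = 16/(3*pi).
Directly, an antiderivative of (1) sin(3*pi*x/2) is -2*cos(3*pi*x/2)/(3*pi); evaluating from 0 to 2: ∫_{0}^{2} (1) sin(3*pi*x/2) dx = (2/(3*pi)) - (-2/(3*pi)) = 4/(3*pi).
Summing the pieces and multiplying by (1/2) gives b_3 = 10/(3*pi).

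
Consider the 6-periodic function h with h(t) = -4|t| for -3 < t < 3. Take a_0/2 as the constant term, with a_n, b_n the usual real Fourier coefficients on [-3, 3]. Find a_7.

48/(49*pi**2)

a_7 = 1/3 ∫_{-3}^{3} h(t) cos(7*pi*t/3) dt.
h is even and cos(7*pi*t/3) is even, so the integrand is even and a_7 = 2/3 ∫_0^{3} h(t) cos(7*pi*t/3) dt.
Integrating by parts (boundary term plus one more integral), an antiderivative of (-4*t) cos(7*pi*t/3) is -12*t*sin(7*pi*t/3)/(7*pi) - 36*cos(7*pi*t/3)/(49*pi**2); evaluating from 0 to 3: ∫_{0}^{3} (-4*t) cos(7*pi*t/3) dt = (36/(49*pi**2)) - (-36/(49*pi**2)) = 72/(49*pi**2).
Hence a_7 = (2/3)·(72/(49*pi**2)) = 48/(49*pi**2).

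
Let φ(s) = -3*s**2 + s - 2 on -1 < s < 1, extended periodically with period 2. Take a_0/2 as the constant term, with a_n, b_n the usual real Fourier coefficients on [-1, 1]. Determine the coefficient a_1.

12/pi**2

a_1 = ∫_{-1}^{1} φ(s) cos(pi*s) ds.
Integrating by parts twice (tabular method), an antiderivative of (-3*s**2 + s - 2) cos(pi*s) is -3*s**2*sin(pi*s)/pi + s*sin(pi*s)/pi - 6*s*cos(pi*s)/pi**2 - 2*sin(pi*s)/pi + 6*sin(pi*s)/pi**3 + cos(pi*s)/pi**2; evaluating from -1 to 1: ∫_{-1}^{1} (-3*s**2 + s - 2) cos(pi*s) ds = (5/pi**2) - (-7/pi**2) = 12/pi**2.
Hence a_1 = 12/pi**2.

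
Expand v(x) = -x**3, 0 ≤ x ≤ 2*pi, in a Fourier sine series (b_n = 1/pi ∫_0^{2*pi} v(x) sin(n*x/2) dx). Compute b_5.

b_5 = 1/pi ∫_0^{2*pi} (-x**3) sin(5*x/2) dx.
Integrating by parts three times (tabular method), an antiderivative of (-x**3) sin(5*x/2) is 2*x**3*cos(5*x/2)/5 - 12*x**2*sin(5*x/2)/25 - 48*x*cos(5*x/2)/125 + 96*sin(5*x/2)/625; evaluating from 0 to 2*pi: ∫_{0}^{2*pi} (-x**3) sin(5*x/2) dx = (16*pi*(6 - 25*pi**2)/125) - (0) = 16*pi*(6 - 25*pi**2)/125.
Hence b_5 = (1/pi)·(16*pi*(6 - 25*pi**2)/125) = 96/125 - 16*pi**2/5.

96/125 - 16*pi**2/5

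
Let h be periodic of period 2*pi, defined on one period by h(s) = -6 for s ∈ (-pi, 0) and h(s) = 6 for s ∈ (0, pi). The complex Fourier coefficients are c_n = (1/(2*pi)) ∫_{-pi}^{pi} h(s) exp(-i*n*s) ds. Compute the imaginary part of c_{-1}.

12/pi

Since h is real-valued, Im(c_{-1}) = -(1/(2*pi)) ∫_{-pi}^{pi} h(s) sin(-s) ds = b_{1}/2.
h is odd and sin(-s) is odd, so the integrand is even: ∫_{-pi}^{pi} h(s) sin(-s) ds = 2∫_0^{pi} h(s) sin(-s) ds.
Directly, an antiderivative of (6) sin(-s) is 6*cos(s); evaluating from 0 to pi: ∫_{0}^{pi} (6) sin(-s) ds = (-6) - (6) = -12.
So ∫_{-pi}^{pi} h(s) sin(-s) ds = -24.
Hence Im(c_{-1}) = (-1/(2*pi))·(-24) = 12/pi.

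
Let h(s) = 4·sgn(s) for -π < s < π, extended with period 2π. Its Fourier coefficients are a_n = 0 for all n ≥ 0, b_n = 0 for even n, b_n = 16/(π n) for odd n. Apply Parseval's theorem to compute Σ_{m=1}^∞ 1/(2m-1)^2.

Parseval: Σ b_n^2 = (1/π) ∫_{-π}^{π} h(s)^2 ds = 32.
Only odd n contribute, with b_n^2 = 256/(π^2 n^2), so Σ_{m≥1} 1/(2m-1)^2 = π^2·(32)/256 = pi**2/8.

pi**2/8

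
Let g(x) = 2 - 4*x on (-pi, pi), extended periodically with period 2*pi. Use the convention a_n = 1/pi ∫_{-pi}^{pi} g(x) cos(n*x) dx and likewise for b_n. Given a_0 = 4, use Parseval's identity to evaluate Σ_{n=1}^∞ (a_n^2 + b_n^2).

32*pi**2/3

Parseval: a_0^2/2 + Σ_{n≥1} (a_n^2+b_n^2) = 1/pi ∫_{-pi}^{pi} g(x)^2 dx = 8 + 32*pi**2/3.
Subtract a_0^2/2 = 8: Σ (a_n^2+b_n^2) = 32*pi**2/3.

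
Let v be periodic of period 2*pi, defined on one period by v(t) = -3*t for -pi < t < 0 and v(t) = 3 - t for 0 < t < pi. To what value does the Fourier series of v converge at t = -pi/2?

v is continuous at t = -pi/2 with value 3*pi/2, so the series converges to 3*pi/2 there.

3*pi/2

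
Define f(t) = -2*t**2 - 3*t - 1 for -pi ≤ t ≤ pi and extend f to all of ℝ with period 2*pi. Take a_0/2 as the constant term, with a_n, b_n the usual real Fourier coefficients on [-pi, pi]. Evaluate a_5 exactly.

a_5 = 1/pi ∫_{-pi}^{pi} f(t) cos(5*t) dt.
Integrating by parts twice (tabular method), an antiderivative of (-2*t**2 - 3*t - 1) cos(5*t) is -2*t**2*sin(5*t)/5 - 3*t*sin(5*t)/5 - 4*t*cos(5*t)/25 - 21*sin(5*t)/125 - 3*cos(5*t)/25; evaluating from -pi to pi: ∫_{-pi}^{pi} (-2*t**2 - 3*t - 1) cos(5*t) dt = (3/25 + 4*pi/25) - (3/25 - 4*pi/25) = 8*pi/25.
Hence a_5 = (1/pi)·(8*pi/25) = 8/25.

8/25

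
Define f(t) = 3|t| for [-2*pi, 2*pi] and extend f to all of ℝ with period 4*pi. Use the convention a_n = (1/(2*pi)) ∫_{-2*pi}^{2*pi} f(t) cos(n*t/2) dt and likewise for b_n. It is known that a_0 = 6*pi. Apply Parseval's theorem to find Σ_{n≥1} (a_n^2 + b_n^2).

6*pi**2

Parseval: a_0^2/2 + Σ_{n≥1} (a_n^2+b_n^2) = (1/(2*pi)) ∫_{-2*pi}^{2*pi} f(t)^2 dt = 24*pi**2.
Subtract a_0^2/2 = 18*pi**2: Σ (a_n^2+b_n^2) = 6*pi**2.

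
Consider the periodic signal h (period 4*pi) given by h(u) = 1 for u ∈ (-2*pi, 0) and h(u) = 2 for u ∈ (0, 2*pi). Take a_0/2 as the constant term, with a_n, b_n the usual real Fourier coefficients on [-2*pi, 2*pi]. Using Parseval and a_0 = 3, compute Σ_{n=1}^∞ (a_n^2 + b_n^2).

Parseval: a_0^2/2 + Σ_{n≥1} (a_n^2+b_n^2) = (1/(2*pi)) ∫_{-2*pi}^{2*pi} h(u)^2 du = 5.
Subtract a_0^2/2 = 9/2: Σ (a_n^2+b_n^2) = 1/2.

1/2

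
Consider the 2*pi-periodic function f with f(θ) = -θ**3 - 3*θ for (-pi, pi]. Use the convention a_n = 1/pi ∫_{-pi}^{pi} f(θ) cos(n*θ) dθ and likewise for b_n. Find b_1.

6 - 2*pi**2

b_1 = 1/pi ∫_{-pi}^{pi} f(θ) sin(θ) dθ.
f is odd and sin(θ) is odd, so the integrand is even and b_1 = 2/pi ∫_0^{pi} f(θ) sin(θ) dθ.
Integrating by parts three times (tabular method), an antiderivative of (-θ**3 - 3*θ) sin(θ) is θ**3*cos(θ) - 3*θ**2*sin(θ) - 3*θ*cos(θ) + 3*sin(θ); evaluating from 0 to pi: ∫_{0}^{pi} (-θ**3 - 3*θ) sin(θ) dθ = (pi*(3 - pi**2)) - (0) = pi*(3 - pi**2).
Hence b_1 = (2/pi)·(pi*(3 - pi**2)) = 6 - 2*pi**2.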